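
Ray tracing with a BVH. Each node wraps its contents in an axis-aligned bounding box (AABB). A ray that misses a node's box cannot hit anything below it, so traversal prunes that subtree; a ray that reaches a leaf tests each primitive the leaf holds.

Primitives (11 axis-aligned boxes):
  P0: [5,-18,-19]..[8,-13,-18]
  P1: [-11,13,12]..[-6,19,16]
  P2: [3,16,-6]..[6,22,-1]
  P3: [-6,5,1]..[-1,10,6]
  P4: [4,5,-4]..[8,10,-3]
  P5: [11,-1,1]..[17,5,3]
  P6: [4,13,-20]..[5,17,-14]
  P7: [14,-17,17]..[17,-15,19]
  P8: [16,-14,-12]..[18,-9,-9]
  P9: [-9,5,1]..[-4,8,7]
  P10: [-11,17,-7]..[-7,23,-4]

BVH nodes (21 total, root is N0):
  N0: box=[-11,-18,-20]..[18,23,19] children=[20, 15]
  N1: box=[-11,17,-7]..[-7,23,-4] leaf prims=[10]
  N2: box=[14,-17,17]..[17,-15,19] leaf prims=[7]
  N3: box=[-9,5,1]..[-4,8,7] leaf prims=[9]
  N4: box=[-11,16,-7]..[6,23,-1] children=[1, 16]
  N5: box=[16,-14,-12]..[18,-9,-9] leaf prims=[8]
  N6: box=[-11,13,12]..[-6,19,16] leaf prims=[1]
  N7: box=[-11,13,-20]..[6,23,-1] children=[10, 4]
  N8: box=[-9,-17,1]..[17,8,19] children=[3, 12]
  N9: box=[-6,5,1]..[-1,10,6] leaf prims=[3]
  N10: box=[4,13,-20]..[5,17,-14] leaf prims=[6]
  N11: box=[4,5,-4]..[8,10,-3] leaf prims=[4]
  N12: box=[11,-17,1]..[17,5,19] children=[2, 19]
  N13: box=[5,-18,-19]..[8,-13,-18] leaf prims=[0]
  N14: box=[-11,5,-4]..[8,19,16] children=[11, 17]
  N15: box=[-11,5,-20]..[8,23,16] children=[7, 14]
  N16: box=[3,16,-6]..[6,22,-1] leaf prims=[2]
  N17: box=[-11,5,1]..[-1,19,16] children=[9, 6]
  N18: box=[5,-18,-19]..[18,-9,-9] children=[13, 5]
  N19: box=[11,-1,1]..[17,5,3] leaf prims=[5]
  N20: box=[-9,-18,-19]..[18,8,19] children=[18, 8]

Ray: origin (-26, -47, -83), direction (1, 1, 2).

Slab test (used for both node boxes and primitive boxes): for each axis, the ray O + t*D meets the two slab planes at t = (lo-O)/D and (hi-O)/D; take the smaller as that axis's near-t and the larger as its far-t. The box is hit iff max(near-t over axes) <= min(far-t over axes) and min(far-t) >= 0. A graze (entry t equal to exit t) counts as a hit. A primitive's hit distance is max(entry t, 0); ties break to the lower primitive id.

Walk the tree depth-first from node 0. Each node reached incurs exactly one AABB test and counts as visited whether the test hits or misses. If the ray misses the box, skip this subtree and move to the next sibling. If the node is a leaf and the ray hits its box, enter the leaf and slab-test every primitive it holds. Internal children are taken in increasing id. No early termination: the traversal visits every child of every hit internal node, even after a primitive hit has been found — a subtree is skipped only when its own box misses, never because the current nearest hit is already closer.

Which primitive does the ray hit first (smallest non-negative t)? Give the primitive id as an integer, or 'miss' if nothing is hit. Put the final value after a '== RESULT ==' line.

Trace the traversal:
N0 x:[15,44] y:[29,70] z:[63/2,51] -> hit [63/2,44], descend [15, 20]
  N15 x:[15,34] y:[52,70] z:[63/2,99/2] -> miss, prune
  N20 x:[17,44] y:[29,55] z:[32,51] -> hit [32,44], descend [8, 18]
    N8 x:[17,43] y:[30,55] z:[42,51] -> hit [42,43], descend [3, 12]
      N3 x:[17,22] y:[52,55] z:[42,45] -> miss, prune
      N12 x:[37,43] y:[30,52] z:[42,51] -> hit [42,43], descend [2, 19]
        N2 x:[40,43] y:[30,32] z:[50,51] -> miss, prune
        N19 x:[37,43] y:[46,52] z:[42,43] -> miss, prune
    N18 x:[31,44] y:[29,38] z:[32,37] -> hit [32,37], descend [5, 13]
      N5 x:[42,44] y:[33,38] z:[71/2,37] -> miss, prune
      N13 x:[31,34] y:[29,34] z:[32,65/2] -> hit [32,65/2] leaf, test {P0@t=32}

order=[0, 15, 20, 8, 3, 12, 2, 19, 18, 5, 13]  |boxes|=11  |leaves|=1  hit=P0

== RESULT ==
0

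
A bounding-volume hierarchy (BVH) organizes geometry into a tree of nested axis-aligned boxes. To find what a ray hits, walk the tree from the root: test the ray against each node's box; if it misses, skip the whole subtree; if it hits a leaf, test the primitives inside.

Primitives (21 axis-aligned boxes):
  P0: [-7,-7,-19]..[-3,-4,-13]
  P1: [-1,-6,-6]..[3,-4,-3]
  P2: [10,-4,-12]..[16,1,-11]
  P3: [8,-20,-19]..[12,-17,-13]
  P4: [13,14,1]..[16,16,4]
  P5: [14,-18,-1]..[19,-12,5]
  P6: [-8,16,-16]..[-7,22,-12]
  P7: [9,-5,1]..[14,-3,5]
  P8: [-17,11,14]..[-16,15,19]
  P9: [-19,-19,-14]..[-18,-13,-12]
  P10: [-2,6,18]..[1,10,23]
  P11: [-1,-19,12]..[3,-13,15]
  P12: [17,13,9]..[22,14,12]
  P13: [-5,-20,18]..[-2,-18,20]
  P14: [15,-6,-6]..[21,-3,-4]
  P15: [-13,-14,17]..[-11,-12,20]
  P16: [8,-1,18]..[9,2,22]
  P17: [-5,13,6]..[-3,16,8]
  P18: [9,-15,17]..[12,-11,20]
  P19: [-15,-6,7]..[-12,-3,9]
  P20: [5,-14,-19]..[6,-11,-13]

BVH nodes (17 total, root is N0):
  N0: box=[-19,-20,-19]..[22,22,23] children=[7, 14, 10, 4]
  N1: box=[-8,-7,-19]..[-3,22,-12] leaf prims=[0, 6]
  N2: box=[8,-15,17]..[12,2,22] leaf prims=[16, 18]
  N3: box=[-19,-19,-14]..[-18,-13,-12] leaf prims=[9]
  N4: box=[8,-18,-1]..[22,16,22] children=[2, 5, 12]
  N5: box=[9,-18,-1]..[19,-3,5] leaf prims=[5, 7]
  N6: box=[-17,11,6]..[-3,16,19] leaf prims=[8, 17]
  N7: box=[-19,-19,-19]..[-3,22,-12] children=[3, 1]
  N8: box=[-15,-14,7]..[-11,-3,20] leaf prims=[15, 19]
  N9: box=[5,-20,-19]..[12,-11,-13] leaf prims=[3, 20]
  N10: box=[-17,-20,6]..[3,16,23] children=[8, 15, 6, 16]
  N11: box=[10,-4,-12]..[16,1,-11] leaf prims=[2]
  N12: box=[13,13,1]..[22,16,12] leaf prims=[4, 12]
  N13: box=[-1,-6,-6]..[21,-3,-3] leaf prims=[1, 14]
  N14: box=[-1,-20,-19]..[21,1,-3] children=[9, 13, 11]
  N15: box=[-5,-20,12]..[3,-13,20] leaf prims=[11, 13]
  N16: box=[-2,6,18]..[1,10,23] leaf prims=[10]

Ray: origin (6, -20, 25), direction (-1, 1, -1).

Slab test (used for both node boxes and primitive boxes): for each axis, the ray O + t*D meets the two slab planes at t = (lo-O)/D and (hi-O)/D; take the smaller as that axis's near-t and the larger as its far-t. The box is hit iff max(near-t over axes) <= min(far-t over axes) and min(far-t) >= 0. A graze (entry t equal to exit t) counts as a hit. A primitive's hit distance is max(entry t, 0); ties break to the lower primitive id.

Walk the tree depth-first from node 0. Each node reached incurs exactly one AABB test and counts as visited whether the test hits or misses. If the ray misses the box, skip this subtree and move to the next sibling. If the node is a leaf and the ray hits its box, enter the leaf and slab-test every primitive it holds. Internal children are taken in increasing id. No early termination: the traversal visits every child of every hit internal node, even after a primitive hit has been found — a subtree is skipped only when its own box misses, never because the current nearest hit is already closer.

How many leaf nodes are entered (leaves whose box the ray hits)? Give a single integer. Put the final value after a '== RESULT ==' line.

Walk:
N0 x:[-16,25] y:[0,42] z:[2,44] -> hit [2,25], descend [4, 7, 10, 14]
  N4 x:[-16,-2] y:[2,36] z:[3,26] -> miss, prune
  N7 x:[9,25] y:[1,42] z:[37,44] -> miss, prune
  N10 x:[3,23] y:[0,36] z:[2,19] -> hit [3,19], descend [6, 8, 15, 16]
    N6 x:[9,23] y:[31,36] z:[6,19] -> miss, prune
    N8 x:[17,21] y:[6,17] z:[5,18] -> hit [17,17] leaf, test {P15(miss), P19(miss)}
    N15 x:[3,11] y:[0,7] z:[5,13] -> hit [5,7] leaf, test {P11(miss), P13(miss)}
    N16 x:[5,8] y:[26,30] z:[2,7] -> miss, prune
  N14 x:[-15,7] y:[0,21] z:[28,44] -> miss, prune

order=[0, 4, 7, 10, 6, 8, 15, 16, 14]  |boxes|=9  |leaves|=2  hit=miss

== RESULT ==
2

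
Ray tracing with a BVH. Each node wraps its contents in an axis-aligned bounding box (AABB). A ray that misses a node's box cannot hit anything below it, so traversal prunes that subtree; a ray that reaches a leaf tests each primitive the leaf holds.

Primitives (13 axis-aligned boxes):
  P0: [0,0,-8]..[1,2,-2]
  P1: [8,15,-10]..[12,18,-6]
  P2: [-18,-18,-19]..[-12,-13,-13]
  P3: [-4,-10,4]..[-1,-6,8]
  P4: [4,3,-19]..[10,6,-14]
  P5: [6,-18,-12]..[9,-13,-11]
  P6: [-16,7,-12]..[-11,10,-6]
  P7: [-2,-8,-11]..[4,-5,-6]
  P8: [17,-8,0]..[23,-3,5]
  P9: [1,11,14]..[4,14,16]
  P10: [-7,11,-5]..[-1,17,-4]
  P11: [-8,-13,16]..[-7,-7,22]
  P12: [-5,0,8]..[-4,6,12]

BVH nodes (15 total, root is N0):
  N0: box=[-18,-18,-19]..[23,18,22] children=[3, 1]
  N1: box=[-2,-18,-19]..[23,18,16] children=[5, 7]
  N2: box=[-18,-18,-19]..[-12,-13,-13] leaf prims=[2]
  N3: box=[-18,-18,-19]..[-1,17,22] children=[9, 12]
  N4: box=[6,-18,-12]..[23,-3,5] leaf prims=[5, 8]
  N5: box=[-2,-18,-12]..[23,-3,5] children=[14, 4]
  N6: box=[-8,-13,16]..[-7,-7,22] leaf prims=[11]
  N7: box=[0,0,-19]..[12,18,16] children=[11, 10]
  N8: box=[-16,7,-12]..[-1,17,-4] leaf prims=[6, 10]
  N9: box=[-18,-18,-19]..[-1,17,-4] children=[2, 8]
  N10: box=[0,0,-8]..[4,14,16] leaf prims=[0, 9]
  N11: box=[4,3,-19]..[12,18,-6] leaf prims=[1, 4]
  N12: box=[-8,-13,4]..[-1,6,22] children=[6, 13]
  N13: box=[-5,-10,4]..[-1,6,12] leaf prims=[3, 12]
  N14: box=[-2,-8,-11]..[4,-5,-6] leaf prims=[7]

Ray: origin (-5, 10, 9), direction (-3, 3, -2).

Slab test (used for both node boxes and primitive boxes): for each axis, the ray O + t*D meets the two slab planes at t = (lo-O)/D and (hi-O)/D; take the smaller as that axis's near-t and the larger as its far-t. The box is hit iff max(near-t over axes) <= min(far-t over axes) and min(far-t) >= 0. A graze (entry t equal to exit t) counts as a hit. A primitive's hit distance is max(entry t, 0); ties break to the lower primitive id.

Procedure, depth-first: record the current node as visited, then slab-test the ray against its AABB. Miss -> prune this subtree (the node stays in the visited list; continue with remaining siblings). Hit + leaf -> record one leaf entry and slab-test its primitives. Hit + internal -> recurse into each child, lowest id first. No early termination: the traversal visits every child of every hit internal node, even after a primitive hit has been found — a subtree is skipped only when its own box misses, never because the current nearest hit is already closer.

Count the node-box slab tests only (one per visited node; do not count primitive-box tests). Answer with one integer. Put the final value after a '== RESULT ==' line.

Traverse from the root:
N0 x:[-28/3,13/3] y:[-28/3,8/3] z:[-13/2,14] -> hit [-13/2,8/3], descend [1, 3]
  N1 x:[-28/3,-1] y:[-28/3,8/3] z:[-7/2,14] -> miss, prune
  N3 x:[-4/3,13/3] y:[-28/3,7/3] z:[-13/2,14] -> hit [-4/3,7/3], descend [9, 12]
    N9 x:[-4/3,13/3] y:[-28/3,7/3] z:[13/2,14] -> miss, prune
    N12 x:[-4/3,1] y:[-23/3,-4/3] z:[-13/2,5/2] -> miss, prune

5 AABB tests over nodes [0, 1, 3, 9, 12]; 0 leaves entered; closest miss.

== RESULT ==
5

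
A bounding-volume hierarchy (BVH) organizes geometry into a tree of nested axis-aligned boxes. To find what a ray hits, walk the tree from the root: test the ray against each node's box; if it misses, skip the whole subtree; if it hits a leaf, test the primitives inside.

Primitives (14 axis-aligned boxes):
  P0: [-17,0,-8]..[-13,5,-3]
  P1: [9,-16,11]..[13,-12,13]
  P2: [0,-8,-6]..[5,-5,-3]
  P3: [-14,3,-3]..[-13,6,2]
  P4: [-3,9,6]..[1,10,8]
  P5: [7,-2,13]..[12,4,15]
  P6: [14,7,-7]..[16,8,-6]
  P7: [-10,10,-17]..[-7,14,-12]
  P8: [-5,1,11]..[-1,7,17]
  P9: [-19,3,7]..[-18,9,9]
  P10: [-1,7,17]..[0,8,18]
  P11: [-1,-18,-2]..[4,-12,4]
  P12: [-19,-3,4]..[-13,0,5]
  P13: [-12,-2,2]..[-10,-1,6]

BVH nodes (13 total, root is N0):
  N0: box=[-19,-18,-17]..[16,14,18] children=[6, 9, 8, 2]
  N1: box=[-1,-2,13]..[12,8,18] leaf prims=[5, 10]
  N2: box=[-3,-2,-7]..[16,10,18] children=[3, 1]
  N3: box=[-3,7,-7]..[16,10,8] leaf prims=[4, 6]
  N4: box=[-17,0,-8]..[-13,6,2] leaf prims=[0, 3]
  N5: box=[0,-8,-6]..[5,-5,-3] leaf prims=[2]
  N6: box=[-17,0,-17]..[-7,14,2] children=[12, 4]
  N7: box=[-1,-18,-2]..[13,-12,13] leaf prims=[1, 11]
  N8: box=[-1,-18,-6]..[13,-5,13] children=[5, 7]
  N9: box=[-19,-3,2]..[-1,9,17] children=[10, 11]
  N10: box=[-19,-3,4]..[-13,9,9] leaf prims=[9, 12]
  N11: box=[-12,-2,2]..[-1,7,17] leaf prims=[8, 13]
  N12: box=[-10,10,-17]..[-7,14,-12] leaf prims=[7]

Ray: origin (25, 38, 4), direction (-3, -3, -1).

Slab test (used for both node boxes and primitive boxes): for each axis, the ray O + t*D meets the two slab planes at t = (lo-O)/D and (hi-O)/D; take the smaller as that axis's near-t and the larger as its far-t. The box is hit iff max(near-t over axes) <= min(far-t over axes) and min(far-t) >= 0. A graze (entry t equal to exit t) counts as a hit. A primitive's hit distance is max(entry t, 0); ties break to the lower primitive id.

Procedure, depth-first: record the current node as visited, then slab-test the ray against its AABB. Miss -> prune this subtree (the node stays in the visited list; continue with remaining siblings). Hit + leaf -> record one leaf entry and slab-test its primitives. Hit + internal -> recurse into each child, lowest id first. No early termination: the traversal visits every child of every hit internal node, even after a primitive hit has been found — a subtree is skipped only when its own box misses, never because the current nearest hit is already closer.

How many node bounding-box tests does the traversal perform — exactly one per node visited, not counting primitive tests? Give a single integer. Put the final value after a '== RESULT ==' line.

Walk:
N0 x:[3,44/3] y:[8,56/3] z:[-14,21] -> hit [8,44/3], descend [2, 6, 8, 9]
  N2 x:[3,28/3] y:[28/3,40/3] z:[-14,11] -> hit [28/3,28/3], descend [1, 3]
    N1 x:[13/3,26/3] y:[10,40/3] z:[-14,-9] -> miss, prune
    N3 x:[3,28/3] y:[28/3,31/3] z:[-4,11] -> hit [28/3,28/3] leaf, test {P4(miss), P6(miss)}
  N6 x:[32/3,14] y:[8,38/3] z:[2,21] -> hit [32/3,38/3], descend [4, 12]
    N4 x:[38/3,14] y:[32/3,38/3] z:[2,12] -> miss, prune
    N12 x:[32/3,35/3] y:[8,28/3] z:[16,21] -> miss, prune
  N8 x:[4,26/3] y:[43/3,56/3] z:[-9,10] -> miss, prune
  N9 x:[26/3,44/3] y:[29/3,41/3] z:[-13,2] -> miss, prune

Summary -> nodes [0, 2, 1, 3, 6, 4, 12, 8, 9]; box-tests=9; leaf-entries=1; first=miss

== RESULT ==
9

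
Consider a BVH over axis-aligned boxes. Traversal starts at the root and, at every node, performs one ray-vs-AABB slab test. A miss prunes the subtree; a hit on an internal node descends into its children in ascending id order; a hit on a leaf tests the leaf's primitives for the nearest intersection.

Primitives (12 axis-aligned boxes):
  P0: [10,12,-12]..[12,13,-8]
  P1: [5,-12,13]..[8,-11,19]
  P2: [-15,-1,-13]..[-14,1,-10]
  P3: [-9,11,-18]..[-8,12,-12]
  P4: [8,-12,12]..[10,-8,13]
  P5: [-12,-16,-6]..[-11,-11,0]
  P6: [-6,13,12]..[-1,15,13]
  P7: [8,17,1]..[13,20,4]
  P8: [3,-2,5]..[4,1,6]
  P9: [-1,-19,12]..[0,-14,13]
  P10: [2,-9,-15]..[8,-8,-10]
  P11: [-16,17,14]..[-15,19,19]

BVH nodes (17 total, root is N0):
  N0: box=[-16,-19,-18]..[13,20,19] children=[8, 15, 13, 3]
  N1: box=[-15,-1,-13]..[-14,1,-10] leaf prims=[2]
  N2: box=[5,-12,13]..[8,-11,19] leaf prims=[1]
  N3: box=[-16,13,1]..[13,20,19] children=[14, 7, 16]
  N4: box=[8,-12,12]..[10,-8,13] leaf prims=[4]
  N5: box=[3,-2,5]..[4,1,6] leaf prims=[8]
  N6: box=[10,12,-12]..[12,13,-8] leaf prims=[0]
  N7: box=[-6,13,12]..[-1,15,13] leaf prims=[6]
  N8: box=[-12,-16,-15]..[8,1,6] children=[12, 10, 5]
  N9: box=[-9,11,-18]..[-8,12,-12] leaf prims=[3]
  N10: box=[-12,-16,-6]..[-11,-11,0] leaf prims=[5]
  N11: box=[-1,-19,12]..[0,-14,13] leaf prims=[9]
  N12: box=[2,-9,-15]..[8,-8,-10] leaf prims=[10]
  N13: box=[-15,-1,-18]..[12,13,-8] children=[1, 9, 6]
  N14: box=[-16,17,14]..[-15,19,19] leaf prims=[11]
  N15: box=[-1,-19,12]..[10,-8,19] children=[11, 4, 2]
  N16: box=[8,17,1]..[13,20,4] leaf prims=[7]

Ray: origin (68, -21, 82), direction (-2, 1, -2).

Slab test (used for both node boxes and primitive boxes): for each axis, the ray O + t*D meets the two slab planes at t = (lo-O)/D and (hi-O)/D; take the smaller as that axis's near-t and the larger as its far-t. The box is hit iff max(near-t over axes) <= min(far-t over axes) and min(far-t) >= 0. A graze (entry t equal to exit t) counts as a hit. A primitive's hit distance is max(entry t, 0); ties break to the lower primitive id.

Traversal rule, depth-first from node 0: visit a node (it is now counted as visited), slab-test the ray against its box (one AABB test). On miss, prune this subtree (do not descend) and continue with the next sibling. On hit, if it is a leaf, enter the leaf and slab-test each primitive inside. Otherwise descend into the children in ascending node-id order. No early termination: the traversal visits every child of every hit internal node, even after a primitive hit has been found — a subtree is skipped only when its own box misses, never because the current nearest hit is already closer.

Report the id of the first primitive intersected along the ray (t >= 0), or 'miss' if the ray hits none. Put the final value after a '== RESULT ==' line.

Walk:
N0 x:[55/2,42] y:[2,41] z:[63/2,50] -> hit [63/2,41], descend [3, 8, 13, 15]
  N3 x:[55/2,42] y:[34,41] z:[63/2,81/2] -> hit [34,81/2], descend [7, 14, 16]
    N7 x:[69/2,37] y:[34,36] z:[69/2,35] -> hit [69/2,35] leaf, test {P6@t=69/2}
    N14 x:[83/2,42] y:[38,40] z:[63/2,34] -> miss, prune
    N16 x:[55/2,30] y:[38,41] z:[39,81/2] -> miss, prune
  N8 x:[30,40] y:[5,22] z:[38,97/2] -> miss, prune
  N13 x:[28,83/2] y:[20,34] z:[45,50] -> miss, prune
  N15 x:[29,69/2] y:[2,13] z:[63/2,35] -> miss, prune

8 AABB tests over nodes [0, 3, 7, 14, 16, 8, 13, 15]; 1 leaf entered; closest P6.

== RESULT ==
6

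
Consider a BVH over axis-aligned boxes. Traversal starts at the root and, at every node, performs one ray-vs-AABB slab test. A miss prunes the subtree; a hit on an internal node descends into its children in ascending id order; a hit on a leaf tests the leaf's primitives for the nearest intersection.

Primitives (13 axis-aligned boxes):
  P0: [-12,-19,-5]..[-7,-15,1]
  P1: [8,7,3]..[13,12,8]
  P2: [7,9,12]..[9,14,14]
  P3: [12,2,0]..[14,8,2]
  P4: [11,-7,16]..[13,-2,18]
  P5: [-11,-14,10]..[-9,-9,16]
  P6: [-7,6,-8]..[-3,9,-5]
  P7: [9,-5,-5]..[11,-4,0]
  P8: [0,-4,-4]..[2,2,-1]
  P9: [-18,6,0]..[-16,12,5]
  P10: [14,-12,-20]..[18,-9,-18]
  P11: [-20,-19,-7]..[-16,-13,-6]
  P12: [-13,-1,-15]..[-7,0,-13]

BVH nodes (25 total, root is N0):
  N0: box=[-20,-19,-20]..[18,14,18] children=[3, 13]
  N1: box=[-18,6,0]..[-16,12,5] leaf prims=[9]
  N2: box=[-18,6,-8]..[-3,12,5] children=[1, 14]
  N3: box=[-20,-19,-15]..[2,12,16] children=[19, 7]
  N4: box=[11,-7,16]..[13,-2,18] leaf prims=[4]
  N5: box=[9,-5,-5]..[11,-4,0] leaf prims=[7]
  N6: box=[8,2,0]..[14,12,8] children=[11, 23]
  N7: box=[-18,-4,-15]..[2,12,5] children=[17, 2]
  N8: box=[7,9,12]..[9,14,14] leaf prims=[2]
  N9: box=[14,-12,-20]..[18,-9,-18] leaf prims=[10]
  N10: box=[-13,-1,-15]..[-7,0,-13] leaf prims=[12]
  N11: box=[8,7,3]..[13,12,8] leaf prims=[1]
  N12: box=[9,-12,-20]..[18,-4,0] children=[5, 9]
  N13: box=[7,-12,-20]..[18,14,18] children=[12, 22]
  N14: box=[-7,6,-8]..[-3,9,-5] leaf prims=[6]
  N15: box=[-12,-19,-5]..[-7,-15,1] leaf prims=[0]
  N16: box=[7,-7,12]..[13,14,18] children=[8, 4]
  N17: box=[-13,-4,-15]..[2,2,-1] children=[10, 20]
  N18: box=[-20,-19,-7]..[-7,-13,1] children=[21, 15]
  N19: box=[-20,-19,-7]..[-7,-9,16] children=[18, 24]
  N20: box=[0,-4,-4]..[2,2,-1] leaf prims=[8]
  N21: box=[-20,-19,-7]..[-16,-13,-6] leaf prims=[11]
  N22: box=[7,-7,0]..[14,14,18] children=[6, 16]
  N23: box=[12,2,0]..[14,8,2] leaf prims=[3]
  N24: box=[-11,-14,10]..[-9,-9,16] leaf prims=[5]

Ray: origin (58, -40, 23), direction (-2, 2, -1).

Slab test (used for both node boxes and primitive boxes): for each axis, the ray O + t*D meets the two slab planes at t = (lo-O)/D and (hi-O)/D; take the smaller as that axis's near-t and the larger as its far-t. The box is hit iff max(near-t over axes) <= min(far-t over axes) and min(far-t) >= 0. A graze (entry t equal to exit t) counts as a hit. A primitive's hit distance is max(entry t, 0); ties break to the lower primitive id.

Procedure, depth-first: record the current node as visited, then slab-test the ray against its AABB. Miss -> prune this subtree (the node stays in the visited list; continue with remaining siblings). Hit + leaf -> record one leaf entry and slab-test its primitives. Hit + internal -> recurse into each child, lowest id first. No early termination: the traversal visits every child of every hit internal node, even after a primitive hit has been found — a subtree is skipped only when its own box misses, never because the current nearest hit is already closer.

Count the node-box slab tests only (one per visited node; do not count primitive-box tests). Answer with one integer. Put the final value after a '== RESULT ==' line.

Trace the traversal:
N0 x:[20,39] y:[21/2,27] z:[5,43] -> hit [20,27], descend [3, 13]
  N3 x:[28,39] y:[21/2,26] z:[7,38] -> miss, prune
  N13 x:[20,51/2] y:[14,27] z:[5,43] -> hit [20,51/2], descend [12, 22]
    N12 x:[20,49/2] y:[14,18] z:[23,43] -> miss, prune
    N22 x:[22,51/2] y:[33/2,27] z:[5,23] -> hit [22,23], descend [6, 16]
      N6 x:[22,25] y:[21,26] z:[15,23] -> hit [22,23], descend [11, 23]
        N11 x:[45/2,25] y:[47/2,26] z:[15,20] -> miss, prune
        N23 x:[22,23] y:[21,24] z:[21,23] -> hit [22,23] leaf, test {P3@t=22}
      N16 x:[45/2,51/2] y:[33/2,27] z:[5,11] -> miss, prune

9 AABB tests over nodes [0, 3, 13, 12, 22, 6, 11, 23, 16]; 1 leaf entered; closest P3.

== RESULT ==
9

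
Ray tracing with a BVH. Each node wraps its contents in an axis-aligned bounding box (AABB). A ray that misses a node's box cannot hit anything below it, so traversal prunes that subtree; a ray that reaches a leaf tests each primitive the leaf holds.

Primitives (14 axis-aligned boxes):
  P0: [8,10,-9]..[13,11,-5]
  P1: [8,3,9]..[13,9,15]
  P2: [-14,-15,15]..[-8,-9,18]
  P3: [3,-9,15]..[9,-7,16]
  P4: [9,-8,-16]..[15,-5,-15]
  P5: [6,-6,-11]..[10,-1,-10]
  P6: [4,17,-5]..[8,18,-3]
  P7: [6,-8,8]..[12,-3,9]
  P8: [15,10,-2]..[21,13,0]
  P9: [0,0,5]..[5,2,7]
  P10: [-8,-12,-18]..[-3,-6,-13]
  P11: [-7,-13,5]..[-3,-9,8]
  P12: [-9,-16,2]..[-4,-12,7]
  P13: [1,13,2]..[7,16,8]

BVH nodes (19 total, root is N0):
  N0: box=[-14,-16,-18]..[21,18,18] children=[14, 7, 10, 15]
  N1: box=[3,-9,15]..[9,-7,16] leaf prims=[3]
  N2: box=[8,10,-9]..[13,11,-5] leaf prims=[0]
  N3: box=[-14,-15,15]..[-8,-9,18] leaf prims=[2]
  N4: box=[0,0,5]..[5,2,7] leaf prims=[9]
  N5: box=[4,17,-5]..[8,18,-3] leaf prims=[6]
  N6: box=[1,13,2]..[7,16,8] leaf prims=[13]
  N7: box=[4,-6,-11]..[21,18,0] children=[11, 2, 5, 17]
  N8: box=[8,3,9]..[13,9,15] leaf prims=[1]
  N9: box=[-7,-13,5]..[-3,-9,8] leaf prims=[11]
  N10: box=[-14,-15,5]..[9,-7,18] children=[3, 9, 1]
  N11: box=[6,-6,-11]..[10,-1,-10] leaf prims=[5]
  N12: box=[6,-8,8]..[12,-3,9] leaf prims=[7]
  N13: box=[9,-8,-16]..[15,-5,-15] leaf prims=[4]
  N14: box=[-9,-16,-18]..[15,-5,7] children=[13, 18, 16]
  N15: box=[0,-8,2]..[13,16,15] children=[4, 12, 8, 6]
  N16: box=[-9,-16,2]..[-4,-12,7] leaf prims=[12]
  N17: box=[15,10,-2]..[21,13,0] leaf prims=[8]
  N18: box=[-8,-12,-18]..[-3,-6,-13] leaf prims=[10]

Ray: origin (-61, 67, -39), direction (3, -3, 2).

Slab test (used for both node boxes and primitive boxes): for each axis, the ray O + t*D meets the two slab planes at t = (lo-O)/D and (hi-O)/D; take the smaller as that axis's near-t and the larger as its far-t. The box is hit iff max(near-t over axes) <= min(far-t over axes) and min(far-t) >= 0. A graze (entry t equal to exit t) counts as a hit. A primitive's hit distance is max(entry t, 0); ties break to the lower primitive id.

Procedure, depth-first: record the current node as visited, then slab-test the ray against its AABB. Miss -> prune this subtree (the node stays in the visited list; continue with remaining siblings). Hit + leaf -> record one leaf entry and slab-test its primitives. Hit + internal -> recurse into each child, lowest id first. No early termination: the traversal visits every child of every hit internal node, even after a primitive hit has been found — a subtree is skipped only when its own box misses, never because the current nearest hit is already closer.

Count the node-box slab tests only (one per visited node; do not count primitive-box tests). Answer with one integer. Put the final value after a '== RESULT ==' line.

Walk:
N0 x:[47/3,82/3] y:[49/3,83/3] z:[21/2,57/2] -> hit [49/3,82/3], descend [7, 10, 14, 15]
  N7 x:[65/3,82/3] y:[49/3,73/3] z:[14,39/2] -> miss, prune
  N10 x:[47/3,70/3] y:[74/3,82/3] z:[22,57/2] -> miss, prune
  N14 x:[52/3,76/3] y:[24,83/3] z:[21/2,23] -> miss, prune
  N15 x:[61/3,74/3] y:[17,25] z:[41/2,27] -> hit [41/2,74/3], descend [4, 6, 8, 12]
    N4 x:[61/3,22] y:[65/3,67/3] z:[22,23] -> hit [22,22] leaf, test {P9@t=22}
    N6 x:[62/3,68/3] y:[17,18] z:[41/2,47/2] -> miss, prune
    N8 x:[23,74/3] y:[58/3,64/3] z:[24,27] -> miss, prune
    N12 x:[67/3,73/3] y:[70/3,25] z:[47/2,24] -> hit [47/2,24] leaf, test {P7@t=47/2}

9 AABB tests over nodes [0, 7, 10, 14, 15, 4, 6, 8, 12]; 2 leaves entered; closest P9.

== RESULT ==
9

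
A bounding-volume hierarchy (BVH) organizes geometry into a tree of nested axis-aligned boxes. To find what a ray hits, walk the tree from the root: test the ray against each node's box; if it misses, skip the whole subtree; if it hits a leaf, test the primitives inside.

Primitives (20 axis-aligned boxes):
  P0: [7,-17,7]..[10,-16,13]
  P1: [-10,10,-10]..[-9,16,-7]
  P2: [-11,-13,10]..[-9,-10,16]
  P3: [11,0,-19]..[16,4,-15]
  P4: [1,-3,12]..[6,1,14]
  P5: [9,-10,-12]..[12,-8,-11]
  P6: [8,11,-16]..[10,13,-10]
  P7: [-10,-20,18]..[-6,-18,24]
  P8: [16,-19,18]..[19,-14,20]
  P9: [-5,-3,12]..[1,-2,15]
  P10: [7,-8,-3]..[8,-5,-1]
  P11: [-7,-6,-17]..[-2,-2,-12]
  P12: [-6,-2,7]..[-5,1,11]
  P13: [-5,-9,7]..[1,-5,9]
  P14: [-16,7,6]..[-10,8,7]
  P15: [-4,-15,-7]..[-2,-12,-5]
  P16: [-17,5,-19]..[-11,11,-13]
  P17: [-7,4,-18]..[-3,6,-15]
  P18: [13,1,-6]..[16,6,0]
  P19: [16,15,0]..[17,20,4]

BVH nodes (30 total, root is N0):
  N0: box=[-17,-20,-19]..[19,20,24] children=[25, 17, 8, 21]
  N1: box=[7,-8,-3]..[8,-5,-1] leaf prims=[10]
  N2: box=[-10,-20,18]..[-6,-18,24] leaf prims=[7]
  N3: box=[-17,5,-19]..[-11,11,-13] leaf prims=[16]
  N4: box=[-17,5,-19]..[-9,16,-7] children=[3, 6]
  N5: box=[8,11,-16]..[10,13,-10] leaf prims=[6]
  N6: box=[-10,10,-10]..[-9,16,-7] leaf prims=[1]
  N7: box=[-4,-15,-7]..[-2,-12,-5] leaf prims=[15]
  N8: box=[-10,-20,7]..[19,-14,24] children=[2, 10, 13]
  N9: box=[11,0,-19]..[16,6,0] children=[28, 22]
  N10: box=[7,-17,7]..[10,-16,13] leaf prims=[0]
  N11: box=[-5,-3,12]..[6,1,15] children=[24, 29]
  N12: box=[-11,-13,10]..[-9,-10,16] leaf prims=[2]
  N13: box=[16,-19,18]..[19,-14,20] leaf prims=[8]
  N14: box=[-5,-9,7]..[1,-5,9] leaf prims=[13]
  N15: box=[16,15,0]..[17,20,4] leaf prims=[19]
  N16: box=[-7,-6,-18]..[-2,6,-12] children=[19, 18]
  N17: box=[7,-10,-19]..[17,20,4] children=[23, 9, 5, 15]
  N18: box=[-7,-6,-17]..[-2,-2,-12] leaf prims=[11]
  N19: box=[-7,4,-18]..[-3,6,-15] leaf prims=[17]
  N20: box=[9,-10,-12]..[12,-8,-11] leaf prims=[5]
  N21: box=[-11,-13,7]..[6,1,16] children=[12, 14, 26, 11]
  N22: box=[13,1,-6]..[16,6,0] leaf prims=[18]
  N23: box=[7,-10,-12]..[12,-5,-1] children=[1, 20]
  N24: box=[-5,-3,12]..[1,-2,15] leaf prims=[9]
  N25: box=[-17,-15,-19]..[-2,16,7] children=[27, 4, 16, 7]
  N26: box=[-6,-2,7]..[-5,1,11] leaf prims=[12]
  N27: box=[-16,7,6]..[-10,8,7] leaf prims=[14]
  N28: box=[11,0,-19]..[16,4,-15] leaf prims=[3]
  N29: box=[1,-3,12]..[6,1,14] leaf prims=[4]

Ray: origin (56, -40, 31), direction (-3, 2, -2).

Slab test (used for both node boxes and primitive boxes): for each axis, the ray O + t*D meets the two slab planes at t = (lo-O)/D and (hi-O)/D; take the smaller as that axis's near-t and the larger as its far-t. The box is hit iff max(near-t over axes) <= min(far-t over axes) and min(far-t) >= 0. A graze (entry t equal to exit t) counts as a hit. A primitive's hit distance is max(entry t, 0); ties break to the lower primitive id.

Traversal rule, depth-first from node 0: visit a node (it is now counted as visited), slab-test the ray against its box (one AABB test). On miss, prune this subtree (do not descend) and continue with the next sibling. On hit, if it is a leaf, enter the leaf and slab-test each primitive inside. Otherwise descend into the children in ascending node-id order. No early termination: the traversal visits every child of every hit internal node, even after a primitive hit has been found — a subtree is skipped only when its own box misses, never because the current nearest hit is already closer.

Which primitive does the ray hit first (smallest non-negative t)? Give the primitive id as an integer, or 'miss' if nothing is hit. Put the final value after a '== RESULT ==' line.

Trace the traversal:
N0 x:[37/3,73/3] y:[10,30] z:[7/2,25] -> hit [37/3,73/3], descend [8, 17, 21, 25]
  N8 x:[37/3,22] y:[10,13] z:[7/2,12] -> miss, prune
  N17 x:[13,49/3] y:[15,30] z:[27/2,25] -> hit [15,49/3], descend [5, 9, 15, 23]
    N5 x:[46/3,16] y:[51/2,53/2] z:[41/2,47/2] -> miss, prune
    N9 x:[40/3,15] y:[20,23] z:[31/2,25] -> miss, prune
    N15 x:[13,40/3] y:[55/2,30] z:[27/2,31/2] -> miss, prune
    N23 x:[44/3,49/3] y:[15,35/2] z:[16,43/2] -> hit [16,49/3], descend [1, 20]
      N1 x:[16,49/3] y:[16,35/2] z:[16,17] -> hit [16,49/3] leaf, test {P10@t=16}
      N20 x:[44/3,47/3] y:[15,16] z:[21,43/2] -> miss, prune
  N21 x:[50/3,67/3] y:[27/2,41/2] z:[15/2,12] -> miss, prune
  N25 x:[58/3,73/3] y:[25/2,28] z:[12,25] -> hit [58/3,73/3], descend [4, 7, 16, 27]
    N4 x:[65/3,73/3] y:[45/2,28] z:[19,25] -> hit [45/2,73/3], descend [3, 6]
      N3 x:[67/3,73/3] y:[45/2,51/2] z:[22,25] -> hit [45/2,73/3] leaf, test {P16@t=45/2}
      N6 x:[65/3,22] y:[25,28] z:[19,41/2] -> miss, prune
    N7 x:[58/3,20] y:[25/2,14] z:[18,19] -> miss, prune
    N16 x:[58/3,21] y:[17,23] z:[43/2,49/2] -> miss, prune
    N27 x:[22,24] y:[47/2,24] z:[12,25/2] -> miss, prune

17 AABB tests over nodes [0, 8, 17, 5, 9, 15, 23, 1, 20, 21, 25, 4, 3, 6, 7, 16, 27]; 2 leaves entered; closest P10.

== RESULT ==
10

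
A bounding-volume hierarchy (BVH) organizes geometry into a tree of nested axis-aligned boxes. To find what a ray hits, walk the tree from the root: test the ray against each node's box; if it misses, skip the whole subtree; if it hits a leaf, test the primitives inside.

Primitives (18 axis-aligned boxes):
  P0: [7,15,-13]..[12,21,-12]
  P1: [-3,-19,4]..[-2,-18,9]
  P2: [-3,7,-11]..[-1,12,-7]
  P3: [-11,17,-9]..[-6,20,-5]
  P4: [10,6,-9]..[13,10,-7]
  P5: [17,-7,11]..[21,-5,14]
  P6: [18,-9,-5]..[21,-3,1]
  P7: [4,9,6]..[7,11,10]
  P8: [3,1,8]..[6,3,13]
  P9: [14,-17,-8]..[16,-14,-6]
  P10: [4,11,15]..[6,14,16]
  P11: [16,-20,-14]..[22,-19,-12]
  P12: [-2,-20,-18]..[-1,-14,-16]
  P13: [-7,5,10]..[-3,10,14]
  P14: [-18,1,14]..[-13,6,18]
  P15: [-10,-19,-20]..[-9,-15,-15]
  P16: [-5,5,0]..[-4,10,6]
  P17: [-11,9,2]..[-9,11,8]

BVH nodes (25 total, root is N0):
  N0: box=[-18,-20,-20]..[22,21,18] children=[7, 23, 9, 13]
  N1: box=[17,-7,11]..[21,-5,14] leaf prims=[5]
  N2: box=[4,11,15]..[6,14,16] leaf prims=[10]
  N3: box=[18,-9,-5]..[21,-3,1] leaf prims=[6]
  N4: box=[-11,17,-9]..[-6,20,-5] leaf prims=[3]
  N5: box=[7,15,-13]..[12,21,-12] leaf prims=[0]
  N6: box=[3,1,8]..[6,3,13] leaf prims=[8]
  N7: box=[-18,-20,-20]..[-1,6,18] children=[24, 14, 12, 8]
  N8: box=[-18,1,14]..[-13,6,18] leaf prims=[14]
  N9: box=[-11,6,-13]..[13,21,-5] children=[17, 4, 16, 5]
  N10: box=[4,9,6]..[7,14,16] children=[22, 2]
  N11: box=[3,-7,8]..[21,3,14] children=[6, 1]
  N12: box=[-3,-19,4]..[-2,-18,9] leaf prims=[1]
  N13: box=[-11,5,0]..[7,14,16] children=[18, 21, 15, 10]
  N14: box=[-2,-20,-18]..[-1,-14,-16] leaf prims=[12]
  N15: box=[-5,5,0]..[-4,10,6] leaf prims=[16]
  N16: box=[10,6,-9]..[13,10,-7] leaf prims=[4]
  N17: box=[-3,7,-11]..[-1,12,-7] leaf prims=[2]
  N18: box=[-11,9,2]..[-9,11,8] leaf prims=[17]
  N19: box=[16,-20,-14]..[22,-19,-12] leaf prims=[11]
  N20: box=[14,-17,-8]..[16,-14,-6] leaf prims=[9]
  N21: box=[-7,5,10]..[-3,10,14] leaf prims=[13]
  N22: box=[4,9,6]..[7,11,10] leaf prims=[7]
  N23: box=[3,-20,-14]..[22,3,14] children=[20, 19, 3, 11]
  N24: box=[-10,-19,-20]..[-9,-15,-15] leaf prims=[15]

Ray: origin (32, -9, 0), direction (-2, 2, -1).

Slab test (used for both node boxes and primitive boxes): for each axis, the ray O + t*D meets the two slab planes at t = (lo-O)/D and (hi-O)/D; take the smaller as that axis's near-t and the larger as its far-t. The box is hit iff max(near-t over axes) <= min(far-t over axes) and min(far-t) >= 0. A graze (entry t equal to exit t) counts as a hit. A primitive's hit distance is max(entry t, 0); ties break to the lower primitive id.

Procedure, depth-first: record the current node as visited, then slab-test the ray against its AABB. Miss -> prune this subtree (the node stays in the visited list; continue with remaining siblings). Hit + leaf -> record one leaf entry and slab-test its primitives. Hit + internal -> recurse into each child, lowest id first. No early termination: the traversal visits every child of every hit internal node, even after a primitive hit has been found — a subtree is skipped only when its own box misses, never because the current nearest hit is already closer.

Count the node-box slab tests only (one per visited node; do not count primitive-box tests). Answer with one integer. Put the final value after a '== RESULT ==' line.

Walk:
N0 x:[5,25] y:[-11/2,15] z:[-18,20] -> hit [5,15], descend [7, 9, 13, 23]
  N7 x:[33/2,25] y:[-11/2,15/2] z:[-18,20] -> miss, prune
  N9 x:[19/2,43/2] y:[15/2,15] z:[5,13] -> hit [19/2,13], descend [4, 5, 16, 17]
    N4 x:[19,43/2] y:[13,29/2] z:[5,9] -> miss, prune
    N5 x:[10,25/2] y:[12,15] z:[12,13] -> hit [12,25/2] leaf, test {P0@t=12}
    N16 x:[19/2,11] y:[15/2,19/2] z:[7,9] -> miss, prune
    N17 x:[33/2,35/2] y:[8,21/2] z:[7,11] -> miss, prune
  N13 x:[25/2,43/2] y:[7,23/2] z:[-16,0] -> miss, prune
  N23 x:[5,29/2] y:[-11/2,6] z:[-14,14] -> hit [5,6], descend [3, 11, 19, 20]
    N3 x:[11/2,7] y:[0,3] z:[-1,5] -> miss, prune
    N11 x:[11/2,29/2] y:[1,6] z:[-14,-8] -> miss, prune
    N19 x:[5,8] y:[-11/2,-5] z:[12,14] -> miss, prune
    N20 x:[8,9] y:[-4,-5/2] z:[6,8] -> miss, prune

Summary -> nodes [0, 7, 9, 4, 5, 16, 17, 13, 23, 3, 11, 19, 20]; box-tests=13; leaf-entries=1; first=P0

== RESULT ==
13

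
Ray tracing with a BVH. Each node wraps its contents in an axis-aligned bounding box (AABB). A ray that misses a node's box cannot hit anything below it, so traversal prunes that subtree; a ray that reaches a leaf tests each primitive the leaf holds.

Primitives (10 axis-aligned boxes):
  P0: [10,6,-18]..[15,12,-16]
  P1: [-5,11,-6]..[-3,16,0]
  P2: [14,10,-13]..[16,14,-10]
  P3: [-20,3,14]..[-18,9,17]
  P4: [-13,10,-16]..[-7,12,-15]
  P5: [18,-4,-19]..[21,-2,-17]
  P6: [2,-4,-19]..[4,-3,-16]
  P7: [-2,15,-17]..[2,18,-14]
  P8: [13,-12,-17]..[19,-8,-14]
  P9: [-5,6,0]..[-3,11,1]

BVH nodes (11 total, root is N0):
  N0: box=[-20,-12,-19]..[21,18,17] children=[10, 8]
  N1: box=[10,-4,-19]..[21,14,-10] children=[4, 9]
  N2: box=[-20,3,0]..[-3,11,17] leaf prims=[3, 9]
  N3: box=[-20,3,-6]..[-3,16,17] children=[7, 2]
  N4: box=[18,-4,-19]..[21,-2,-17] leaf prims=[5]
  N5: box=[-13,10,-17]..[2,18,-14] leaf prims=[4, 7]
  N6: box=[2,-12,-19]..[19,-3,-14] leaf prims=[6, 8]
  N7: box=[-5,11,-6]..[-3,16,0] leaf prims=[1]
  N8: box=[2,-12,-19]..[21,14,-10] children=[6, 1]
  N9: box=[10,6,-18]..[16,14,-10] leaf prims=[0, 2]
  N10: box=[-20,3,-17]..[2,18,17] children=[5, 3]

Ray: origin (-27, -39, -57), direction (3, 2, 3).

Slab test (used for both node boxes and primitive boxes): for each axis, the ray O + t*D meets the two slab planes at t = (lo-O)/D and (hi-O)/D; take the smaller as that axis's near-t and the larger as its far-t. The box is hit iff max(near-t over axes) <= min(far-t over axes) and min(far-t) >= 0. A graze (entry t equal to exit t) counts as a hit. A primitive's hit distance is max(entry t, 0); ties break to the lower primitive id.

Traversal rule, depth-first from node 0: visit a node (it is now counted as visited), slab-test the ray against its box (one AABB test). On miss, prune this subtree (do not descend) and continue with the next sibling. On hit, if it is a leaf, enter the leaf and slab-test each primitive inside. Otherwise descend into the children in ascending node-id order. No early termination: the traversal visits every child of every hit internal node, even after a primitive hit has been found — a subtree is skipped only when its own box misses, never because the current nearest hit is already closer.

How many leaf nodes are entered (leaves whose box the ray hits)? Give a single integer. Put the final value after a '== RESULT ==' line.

Walk:
N0 x:[7/3,16] y:[27/2,57/2] z:[38/3,74/3] -> hit [27/2,16], descend [8, 10]
  N8 x:[29/3,16] y:[27/2,53/2] z:[38/3,47/3] -> hit [27/2,47/3], descend [1, 6]
    N1 x:[37/3,16] y:[35/2,53/2] z:[38/3,47/3] -> miss, prune
    N6 x:[29/3,46/3] y:[27/2,18] z:[38/3,43/3] -> hit [27/2,43/3] leaf, test {P6(miss), P8@t=27/2}
  N10 x:[7/3,29/3] y:[21,57/2] z:[40/3,74/3] -> miss, prune

5 AABB tests over nodes [0, 8, 1, 6, 10]; 1 leaf entered; closest P8.

== RESULT ==
1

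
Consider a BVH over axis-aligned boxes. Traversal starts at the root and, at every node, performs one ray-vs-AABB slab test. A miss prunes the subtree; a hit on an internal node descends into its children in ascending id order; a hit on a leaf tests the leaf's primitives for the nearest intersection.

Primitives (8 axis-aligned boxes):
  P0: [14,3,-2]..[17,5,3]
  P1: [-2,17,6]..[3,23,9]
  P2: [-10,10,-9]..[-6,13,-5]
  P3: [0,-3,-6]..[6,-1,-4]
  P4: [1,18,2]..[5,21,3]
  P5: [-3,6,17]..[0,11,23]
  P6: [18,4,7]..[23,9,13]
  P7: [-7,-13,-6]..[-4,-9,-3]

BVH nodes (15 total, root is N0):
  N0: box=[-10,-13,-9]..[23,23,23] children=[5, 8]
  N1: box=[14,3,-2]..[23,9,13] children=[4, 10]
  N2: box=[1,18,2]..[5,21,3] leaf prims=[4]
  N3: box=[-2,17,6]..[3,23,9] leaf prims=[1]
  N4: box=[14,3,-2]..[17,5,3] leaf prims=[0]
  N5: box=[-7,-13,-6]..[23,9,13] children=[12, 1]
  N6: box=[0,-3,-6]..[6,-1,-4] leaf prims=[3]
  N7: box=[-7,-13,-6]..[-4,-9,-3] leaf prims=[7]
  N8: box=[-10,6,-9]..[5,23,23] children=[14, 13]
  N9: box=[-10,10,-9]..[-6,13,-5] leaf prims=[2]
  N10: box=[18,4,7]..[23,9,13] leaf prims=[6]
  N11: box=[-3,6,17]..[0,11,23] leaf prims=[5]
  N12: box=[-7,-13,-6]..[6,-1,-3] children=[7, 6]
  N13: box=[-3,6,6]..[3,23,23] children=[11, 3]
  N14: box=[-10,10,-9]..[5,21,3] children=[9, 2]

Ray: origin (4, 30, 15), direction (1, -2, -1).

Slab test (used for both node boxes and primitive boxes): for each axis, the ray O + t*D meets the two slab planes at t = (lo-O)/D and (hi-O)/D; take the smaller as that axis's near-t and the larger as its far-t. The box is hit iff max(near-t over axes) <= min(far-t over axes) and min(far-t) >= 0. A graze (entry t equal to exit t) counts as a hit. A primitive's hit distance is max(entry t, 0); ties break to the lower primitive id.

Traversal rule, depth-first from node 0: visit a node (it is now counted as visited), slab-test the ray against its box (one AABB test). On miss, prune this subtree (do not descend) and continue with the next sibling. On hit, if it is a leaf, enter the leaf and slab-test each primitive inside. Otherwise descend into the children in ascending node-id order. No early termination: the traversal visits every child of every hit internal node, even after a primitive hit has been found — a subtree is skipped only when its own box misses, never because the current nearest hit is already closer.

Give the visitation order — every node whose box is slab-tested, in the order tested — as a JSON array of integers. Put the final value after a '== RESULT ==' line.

Trace the traversal:
N0 x:[-14,19] y:[7/2,43/2] z:[-8,24] -> hit [7/2,19], descend [5, 8]
  N5 x:[-11,19] y:[21/2,43/2] z:[2,21] -> hit [21/2,19], descend [1, 12]
    N1 x:[10,19] y:[21/2,27/2] z:[2,17] -> hit [21/2,27/2], descend [4, 10]
      N4 x:[10,13] y:[25/2,27/2] z:[12,17] -> hit [25/2,13] leaf, test {P0@t=25/2}
      N10 x:[14,19] y:[21/2,13] z:[2,8] -> miss, prune
    N12 x:[-11,2] y:[31/2,43/2] z:[18,21] -> miss, prune
  N8 x:[-14,1] y:[7/2,12] z:[-8,24] -> miss, prune

Visited [0, 5, 1, 4, 10, 12, 8]. Tests: 7 box, 1 leaf. Nearest: P0.

== RESULT ==
[0, 5, 1, 4, 10, 12, 8]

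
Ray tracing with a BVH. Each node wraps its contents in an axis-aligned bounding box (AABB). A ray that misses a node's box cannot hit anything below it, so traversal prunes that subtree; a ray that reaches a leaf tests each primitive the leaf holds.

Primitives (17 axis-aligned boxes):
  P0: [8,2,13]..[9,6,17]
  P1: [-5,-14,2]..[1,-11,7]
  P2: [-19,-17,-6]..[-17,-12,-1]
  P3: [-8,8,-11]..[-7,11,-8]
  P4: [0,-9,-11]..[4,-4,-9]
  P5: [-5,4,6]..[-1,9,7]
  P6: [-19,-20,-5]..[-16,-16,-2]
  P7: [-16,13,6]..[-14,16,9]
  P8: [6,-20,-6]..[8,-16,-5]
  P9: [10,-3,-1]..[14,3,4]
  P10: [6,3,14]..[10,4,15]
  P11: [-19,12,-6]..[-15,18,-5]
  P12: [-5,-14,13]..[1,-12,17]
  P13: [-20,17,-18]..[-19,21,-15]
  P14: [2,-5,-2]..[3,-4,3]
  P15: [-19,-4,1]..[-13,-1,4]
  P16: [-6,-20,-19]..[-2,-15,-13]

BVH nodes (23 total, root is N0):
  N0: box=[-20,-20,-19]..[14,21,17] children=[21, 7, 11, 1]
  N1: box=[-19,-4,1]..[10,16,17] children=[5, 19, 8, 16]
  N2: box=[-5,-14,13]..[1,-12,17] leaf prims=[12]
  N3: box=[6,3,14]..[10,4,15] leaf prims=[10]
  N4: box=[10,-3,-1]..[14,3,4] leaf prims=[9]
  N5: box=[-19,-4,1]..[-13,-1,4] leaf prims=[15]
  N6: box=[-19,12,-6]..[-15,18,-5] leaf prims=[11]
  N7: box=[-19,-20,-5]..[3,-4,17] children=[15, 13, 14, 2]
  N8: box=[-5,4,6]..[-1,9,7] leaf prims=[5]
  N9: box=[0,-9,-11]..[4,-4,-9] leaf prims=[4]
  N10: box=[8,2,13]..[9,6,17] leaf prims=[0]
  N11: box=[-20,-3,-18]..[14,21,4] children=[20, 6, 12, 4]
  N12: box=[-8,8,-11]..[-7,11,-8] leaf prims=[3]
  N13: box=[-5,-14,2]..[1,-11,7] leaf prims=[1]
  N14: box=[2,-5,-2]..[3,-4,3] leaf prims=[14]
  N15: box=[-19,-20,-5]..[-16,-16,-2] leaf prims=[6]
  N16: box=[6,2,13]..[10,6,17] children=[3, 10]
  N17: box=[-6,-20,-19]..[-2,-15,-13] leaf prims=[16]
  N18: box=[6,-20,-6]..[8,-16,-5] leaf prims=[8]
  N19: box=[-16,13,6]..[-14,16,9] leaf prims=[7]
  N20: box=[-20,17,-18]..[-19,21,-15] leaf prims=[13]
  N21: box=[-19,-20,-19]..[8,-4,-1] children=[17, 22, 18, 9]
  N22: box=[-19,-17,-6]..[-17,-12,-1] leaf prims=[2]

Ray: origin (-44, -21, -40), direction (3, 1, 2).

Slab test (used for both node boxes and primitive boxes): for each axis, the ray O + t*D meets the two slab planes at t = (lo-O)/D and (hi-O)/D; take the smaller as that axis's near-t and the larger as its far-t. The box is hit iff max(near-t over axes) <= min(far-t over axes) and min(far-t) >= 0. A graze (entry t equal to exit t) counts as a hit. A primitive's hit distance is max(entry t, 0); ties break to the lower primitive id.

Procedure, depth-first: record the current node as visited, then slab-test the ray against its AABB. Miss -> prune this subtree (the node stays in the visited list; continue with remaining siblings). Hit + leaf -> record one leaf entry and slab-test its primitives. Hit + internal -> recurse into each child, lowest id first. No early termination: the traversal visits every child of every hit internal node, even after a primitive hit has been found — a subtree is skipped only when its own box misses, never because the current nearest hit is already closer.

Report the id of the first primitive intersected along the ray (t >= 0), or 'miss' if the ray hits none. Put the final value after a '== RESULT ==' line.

Trace the traversal:
N0 x:[8,58/3] y:[1,42] z:[21/2,57/2] -> hit [21/2,58/3], descend [1, 7, 11, 21]
  N1 x:[25/3,18] y:[17,37] z:[41/2,57/2] -> miss, prune
  N7 x:[25/3,47/3] y:[1,17] z:[35/2,57/2] -> miss, prune
  N11 x:[8,58/3] y:[18,42] z:[11,22] -> hit [18,58/3], descend [4, 6, 12, 20]
    N4 x:[18,58/3] y:[18,24] z:[39/2,22] -> miss, prune
    N6 x:[25/3,29/3] y:[33,39] z:[17,35/2] -> miss, prune
    N12 x:[12,37/3] y:[29,32] z:[29/2,16] -> miss, prune
    N20 x:[8,25/3] y:[38,42] z:[11,25/2] -> miss, prune
  N21 x:[25/3,52/3] y:[1,17] z:[21/2,39/2] -> hit [21/2,17], descend [9, 17, 18, 22]
    N9 x:[44/3,16] y:[12,17] z:[29/2,31/2] -> hit [44/3,31/2] leaf, test {P4@t=44/3}
    N17 x:[38/3,14] y:[1,6] z:[21/2,27/2] -> miss, prune
    N18 x:[50/3,52/3] y:[1,5] z:[17,35/2] -> miss, prune
    N22 x:[25/3,9] y:[4,9] z:[17,39/2] -> miss, prune

13 AABB tests over nodes [0, 1, 7, 11, 4, 6, 12, 20, 21, 9, 17, 18, 22]; 1 leaf entered; closest P4.

== RESULT ==
4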